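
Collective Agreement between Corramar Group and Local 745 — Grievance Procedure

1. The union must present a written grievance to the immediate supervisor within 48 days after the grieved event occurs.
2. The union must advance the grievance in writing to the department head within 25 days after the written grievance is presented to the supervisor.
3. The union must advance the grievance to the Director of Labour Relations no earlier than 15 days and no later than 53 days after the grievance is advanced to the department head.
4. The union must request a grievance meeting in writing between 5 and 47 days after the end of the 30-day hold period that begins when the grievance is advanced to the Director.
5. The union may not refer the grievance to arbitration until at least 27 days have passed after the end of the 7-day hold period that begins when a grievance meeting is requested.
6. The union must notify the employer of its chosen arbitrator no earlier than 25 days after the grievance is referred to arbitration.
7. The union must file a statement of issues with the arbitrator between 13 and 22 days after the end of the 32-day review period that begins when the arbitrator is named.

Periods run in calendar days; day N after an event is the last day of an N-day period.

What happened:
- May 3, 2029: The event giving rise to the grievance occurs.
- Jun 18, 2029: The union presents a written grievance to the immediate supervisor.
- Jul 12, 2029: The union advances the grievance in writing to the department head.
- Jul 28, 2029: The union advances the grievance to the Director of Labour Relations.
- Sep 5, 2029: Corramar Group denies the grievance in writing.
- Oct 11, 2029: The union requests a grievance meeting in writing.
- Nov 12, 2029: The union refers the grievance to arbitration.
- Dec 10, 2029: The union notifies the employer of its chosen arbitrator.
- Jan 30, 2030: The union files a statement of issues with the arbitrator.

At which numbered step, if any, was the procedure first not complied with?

Step 5

(1) due by May 3, 2029 + 48 days = Jun 20, 2029; done Jun 18, 2029 — timely.
(2) due by Jun 18, 2029 + 25 days = Jul 13, 2029; Jul 12, 2029 is within that limit.
(3) the permitted window runs from Jul 12, 2029 + 15 = Jul 27, 2029 to Jul 12, 2029 + 53 = Sep 3, 2029; done Jul 28, 2029 — within the window.
(4) the permitted window runs from Aug 27, 2029 + 5 = Sep 1, 2029 to Aug 27, 2029 + 47 = Oct 13, 2029; Oct 11, 2029 falls inside that range.
(5) permitted from Oct 18, 2029 + 27 days = Nov 14, 2029 onward; done Nov 12, 2029 — 2 days too early.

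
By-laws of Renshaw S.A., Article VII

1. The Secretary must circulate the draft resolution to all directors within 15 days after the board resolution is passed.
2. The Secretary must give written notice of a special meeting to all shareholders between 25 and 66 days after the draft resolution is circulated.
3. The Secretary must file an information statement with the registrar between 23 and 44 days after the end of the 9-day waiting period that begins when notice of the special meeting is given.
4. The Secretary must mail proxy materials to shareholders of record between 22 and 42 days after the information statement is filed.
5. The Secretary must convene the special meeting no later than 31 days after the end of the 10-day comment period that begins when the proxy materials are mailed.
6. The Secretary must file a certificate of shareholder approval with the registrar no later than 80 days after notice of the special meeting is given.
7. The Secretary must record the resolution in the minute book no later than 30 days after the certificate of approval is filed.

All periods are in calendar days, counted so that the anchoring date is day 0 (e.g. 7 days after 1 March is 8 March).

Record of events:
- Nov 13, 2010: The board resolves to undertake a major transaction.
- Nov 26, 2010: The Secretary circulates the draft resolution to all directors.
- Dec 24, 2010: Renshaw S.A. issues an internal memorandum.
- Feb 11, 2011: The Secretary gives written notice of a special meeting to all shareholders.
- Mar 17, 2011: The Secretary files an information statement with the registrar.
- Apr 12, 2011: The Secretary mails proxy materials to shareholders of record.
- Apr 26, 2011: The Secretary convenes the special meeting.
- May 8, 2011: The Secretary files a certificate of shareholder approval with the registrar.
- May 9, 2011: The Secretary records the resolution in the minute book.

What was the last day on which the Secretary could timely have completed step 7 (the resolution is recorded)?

Step 7 runs from May 8, 2011, when the certificate of approval is filed. 30 days after May 8, 2011 is Jun 7, 2011.

Jun 7, 2011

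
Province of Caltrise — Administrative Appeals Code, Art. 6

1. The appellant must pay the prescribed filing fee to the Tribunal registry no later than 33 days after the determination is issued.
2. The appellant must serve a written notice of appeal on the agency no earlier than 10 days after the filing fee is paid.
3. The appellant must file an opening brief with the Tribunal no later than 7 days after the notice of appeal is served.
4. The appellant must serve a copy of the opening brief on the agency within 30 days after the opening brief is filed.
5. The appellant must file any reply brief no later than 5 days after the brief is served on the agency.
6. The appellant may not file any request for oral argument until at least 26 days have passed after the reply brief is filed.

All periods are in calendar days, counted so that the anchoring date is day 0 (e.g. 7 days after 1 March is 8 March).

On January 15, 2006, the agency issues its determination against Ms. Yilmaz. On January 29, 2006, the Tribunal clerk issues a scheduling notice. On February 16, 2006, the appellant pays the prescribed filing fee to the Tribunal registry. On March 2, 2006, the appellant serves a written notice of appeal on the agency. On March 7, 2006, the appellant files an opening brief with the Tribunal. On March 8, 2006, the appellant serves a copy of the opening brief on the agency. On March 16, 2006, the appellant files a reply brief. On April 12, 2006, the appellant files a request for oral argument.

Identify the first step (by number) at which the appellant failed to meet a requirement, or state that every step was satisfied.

(1) due by January 15, 2006 + 33 days = February 17, 2006; February 16, 2006 is within that limit.
(2) permitted from February 16, 2006 + 10 days = February 26, 2006 onward; March 2, 2006 is on or after that date.
(3) due by March 2, 2006 + 7 days = March 9, 2006; completed March 7, 2006, before the deadline.
(4) due by March 7, 2006 + 30 days = April 6, 2006; completed March 8, 2006, before the deadline.
(5) due by March 8, 2006 + 5 days = March 13, 2006; not done until March 16, 2006, 3 days after the deadline.
No need to go further; step 5 was not satisfied.

Step 5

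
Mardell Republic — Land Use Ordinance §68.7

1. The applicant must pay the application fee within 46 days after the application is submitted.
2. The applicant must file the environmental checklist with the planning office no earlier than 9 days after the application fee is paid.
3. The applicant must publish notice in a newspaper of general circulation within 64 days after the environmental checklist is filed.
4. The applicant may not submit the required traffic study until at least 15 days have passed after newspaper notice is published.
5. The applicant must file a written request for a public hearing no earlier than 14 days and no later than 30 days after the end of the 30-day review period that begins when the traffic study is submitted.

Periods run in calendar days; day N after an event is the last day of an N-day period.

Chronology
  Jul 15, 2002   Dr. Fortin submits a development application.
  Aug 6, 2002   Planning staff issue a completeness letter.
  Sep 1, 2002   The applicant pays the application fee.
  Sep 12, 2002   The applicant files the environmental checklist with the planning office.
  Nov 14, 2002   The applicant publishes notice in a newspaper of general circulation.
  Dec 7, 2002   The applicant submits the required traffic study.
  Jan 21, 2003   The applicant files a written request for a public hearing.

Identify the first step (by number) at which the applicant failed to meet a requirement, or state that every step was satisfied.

Step 1

Step 1 — counting 46 days from Jul 15, 2002 (when the application is submitted) gives a deadline of Aug 30, 2002; Sep 1, 2002 misses that deadline by 2 days.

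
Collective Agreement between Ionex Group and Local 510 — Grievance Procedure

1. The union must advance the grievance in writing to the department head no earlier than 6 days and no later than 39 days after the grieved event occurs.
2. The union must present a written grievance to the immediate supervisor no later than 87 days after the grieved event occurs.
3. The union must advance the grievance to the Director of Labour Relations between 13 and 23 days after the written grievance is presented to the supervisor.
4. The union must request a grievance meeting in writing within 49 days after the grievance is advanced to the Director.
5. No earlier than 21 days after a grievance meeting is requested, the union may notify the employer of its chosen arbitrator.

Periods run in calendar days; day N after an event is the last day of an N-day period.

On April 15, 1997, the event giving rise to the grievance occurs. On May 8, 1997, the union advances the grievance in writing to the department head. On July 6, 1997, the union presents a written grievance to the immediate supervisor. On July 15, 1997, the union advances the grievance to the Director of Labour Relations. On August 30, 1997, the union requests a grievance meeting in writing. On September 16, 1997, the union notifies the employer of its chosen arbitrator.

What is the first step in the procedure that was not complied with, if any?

(1) the permitted window runs from April 15, 1997 + 6 = April 21, 1997 to April 15, 1997 + 39 = May 24, 1997; May 8, 1997 falls inside that range.
(2) due by April 15, 1997 + 87 days = July 11, 1997; done July 6, 1997 — timely.
(3) the permitted window runs from July 6, 1997 + 13 = July 19, 1997 to July 6, 1997 + 23 = July 29, 1997; July 15, 1997 is 4 days too early.
The analysis stops there.

Step 3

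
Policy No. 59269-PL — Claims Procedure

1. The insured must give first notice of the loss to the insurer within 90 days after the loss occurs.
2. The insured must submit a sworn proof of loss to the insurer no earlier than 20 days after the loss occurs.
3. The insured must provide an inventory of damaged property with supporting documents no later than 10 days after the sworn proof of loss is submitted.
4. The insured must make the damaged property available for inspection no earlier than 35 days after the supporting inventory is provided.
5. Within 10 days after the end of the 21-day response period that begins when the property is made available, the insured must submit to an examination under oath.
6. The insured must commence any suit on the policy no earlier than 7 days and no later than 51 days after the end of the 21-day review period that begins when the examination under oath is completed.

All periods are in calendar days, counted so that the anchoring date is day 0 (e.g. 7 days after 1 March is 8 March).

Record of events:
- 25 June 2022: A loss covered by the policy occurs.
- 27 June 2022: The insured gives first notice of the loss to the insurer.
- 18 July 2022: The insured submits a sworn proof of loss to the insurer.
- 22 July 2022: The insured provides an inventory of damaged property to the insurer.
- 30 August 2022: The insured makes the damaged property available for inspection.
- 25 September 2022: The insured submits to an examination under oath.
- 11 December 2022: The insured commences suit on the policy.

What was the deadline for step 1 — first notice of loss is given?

23 September 2022

Step 1 runs from 25 June 2022, when the loss occurs. 90 days after 25 June 2022 is 23 September 2022.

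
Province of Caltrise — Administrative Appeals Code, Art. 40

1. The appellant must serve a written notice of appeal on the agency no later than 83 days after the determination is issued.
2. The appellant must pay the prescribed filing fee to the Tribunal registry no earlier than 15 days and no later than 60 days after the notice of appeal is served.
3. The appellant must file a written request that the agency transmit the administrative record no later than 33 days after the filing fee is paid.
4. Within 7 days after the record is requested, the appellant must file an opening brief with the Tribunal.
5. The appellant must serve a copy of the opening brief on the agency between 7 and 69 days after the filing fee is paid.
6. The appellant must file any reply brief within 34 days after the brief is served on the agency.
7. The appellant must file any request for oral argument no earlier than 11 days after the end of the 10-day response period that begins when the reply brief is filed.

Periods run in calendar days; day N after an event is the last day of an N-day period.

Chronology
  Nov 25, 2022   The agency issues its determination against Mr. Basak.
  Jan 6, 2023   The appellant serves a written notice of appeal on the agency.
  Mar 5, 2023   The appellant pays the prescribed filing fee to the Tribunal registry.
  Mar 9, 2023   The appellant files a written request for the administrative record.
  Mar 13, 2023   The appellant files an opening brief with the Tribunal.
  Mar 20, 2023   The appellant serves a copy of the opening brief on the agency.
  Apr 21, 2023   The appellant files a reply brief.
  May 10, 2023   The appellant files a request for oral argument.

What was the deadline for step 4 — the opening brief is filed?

Mar 16, 2023

Step 4 runs from Mar 9, 2023, when the record is requested. 7 days after Mar 9, 2023 is Mar 16, 2023.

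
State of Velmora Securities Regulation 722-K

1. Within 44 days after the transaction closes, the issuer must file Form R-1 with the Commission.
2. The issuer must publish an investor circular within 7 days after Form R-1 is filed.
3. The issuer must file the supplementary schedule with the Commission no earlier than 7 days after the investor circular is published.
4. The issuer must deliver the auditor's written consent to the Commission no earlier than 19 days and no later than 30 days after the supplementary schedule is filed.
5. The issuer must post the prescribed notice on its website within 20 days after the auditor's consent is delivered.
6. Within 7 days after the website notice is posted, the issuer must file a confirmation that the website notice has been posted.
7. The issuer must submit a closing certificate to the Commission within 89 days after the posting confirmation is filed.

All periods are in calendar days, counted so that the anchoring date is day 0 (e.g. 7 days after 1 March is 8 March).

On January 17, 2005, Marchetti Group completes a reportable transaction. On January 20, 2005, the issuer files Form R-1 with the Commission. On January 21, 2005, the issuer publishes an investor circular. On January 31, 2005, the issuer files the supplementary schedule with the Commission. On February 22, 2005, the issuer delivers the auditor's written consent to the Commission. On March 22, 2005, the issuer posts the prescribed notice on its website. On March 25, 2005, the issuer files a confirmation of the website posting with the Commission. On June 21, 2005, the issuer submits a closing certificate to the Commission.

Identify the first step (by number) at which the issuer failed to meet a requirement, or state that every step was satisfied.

(1) due by January 17, 2005 + 44 days = March 2, 2005; done January 20, 2005 — timely.
(2) due by January 20, 2005 + 7 days = January 27, 2005; January 21, 2005 is within that limit.
(3) permitted from January 21, 2005 + 7 days = January 28, 2005 onward; done January 31, 2005, after the minimum wait.
(4) the permitted window runs from January 31, 2005 + 19 = February 19, 2005 to January 31, 2005 + 30 = March 2, 2005; done February 22, 2005, which is between those dates.
(5) due by February 22, 2005 + 20 days = March 14, 2005; done March 22, 2005 — 8 days late.
The analysis stops there.

Step 5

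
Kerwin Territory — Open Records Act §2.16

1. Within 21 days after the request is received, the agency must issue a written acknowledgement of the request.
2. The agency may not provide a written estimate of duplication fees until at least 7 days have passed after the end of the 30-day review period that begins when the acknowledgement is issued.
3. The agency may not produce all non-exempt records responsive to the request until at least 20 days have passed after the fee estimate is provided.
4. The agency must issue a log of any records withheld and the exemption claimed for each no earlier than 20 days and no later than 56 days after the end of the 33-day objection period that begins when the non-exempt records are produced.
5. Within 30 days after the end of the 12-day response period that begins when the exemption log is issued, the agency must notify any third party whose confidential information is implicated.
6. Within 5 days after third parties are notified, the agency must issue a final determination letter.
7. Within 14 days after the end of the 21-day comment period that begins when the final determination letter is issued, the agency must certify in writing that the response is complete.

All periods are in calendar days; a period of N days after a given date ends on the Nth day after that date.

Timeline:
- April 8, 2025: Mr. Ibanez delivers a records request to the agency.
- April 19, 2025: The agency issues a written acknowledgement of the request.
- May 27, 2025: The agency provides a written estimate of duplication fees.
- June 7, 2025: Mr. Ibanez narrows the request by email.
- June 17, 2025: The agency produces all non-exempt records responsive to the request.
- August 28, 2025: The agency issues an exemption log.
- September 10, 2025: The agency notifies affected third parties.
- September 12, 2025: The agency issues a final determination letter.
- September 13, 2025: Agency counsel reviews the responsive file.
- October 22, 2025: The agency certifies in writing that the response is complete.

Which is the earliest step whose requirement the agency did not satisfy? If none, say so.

Step 1 — counting 21 days from April 8, 2025 (when the request is received) gives a deadline of April 29, 2025; completed April 19, 2025, before the deadline.
Step 2 — must wait 7 days from May 19, 2025 (end of the 30-day review period, which began when the acknowledgement is issued on April 19, 2025), so not before May 26, 2025; May 27, 2025 is on or after that date.
Step 3 — must wait 20 days from May 27, 2025 (when the fee estimate is provided), so not before June 16, 2025; June 17, 2025 is on or after that date.
Step 4 — 20 and 56 days from July 20, 2025 (end of the 33-day objection period, which began when the non-exempt records are produced on June 17, 2025) are August 9, 2025 and September 14, 2025 respectively; August 28, 2025 falls inside that range.
Step 5 — counting 30 days from September 9, 2025 (end of the 12-day response period, which began when the exemption log is issued on August 28, 2025) gives a deadline of October 9, 2025; September 10, 2025 is within that limit.
Step 6 — counting 5 days from September 10, 2025 (when third parties are notified) gives a deadline of September 15, 2025; September 12, 2025 is within that limit.
Step 7 — counting 14 days from October 3, 2025 (end of the 21-day comment period, which began when the final determination letter is issued on September 12, 2025) gives a deadline of October 17, 2025; October 22, 2025 misses that deadline by 5 days.

Step 7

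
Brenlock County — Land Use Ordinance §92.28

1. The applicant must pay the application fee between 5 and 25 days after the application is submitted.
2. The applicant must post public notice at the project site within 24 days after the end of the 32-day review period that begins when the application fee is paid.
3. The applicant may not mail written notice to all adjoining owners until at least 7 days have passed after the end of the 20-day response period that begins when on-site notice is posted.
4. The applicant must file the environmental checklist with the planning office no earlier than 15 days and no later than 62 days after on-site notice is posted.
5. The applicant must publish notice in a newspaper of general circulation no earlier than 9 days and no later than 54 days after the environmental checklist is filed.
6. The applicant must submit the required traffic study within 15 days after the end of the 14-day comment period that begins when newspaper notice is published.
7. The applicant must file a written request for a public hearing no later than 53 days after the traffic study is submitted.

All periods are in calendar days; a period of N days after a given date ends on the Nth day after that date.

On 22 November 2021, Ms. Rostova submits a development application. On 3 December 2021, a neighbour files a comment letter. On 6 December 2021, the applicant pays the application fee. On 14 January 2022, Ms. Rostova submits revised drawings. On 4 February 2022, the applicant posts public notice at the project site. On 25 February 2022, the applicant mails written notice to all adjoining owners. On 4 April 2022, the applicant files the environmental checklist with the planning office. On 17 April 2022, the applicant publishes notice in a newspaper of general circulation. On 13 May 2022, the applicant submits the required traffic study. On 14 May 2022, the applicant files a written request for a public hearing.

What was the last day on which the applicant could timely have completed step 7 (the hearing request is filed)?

Step 7 runs from 13 May 2022, when the traffic study is submitted. 53 days after 13 May 2022 is 5 July 2022.

5 July 2022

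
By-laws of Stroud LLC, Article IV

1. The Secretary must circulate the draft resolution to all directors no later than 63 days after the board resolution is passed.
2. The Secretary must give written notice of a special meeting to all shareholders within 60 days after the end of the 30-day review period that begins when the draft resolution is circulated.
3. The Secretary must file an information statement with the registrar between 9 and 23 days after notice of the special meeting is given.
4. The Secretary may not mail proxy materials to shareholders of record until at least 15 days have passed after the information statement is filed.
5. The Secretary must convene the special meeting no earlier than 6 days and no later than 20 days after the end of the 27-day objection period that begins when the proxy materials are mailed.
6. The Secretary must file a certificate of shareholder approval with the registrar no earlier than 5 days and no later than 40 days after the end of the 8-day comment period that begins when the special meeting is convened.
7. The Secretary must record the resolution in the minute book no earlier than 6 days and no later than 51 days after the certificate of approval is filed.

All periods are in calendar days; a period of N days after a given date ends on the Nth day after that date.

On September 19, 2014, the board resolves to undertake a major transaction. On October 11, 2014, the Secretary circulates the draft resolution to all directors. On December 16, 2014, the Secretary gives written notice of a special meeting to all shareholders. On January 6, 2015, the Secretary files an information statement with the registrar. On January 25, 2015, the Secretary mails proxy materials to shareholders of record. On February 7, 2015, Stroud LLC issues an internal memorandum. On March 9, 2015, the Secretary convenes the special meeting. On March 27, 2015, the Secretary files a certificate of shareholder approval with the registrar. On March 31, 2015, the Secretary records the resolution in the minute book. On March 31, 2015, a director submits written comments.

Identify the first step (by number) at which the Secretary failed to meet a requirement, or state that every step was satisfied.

(1) due by September 19, 2014 + 63 days = November 21, 2014; October 11, 2014 is within that limit.
(2) due by November 10, 2014 + 60 days = January 9, 2015; done December 16, 2014 — timely.
(3) the permitted window runs from December 16, 2014 + 9 = December 25, 2014 to December 16, 2014 + 23 = January 8, 2015; done January 6, 2015, which is between those dates.
(4) permitted from January 6, 2015 + 15 days = January 21, 2015 onward; done January 25, 2015 — permitted.
(5) the permitted window runs from February 21, 2015 + 6 = February 27, 2015 to February 21, 2015 + 20 = March 13, 2015; done March 9, 2015, which is between those dates.
(6) the permitted window runs from March 17, 2015 + 5 = March 22, 2015 to March 17, 2015 + 40 = April 26, 2015; March 27, 2015 falls inside that range.
(7) the permitted window runs from March 27, 2015 + 6 = April 2, 2015 to March 27, 2015 + 51 = May 17, 2015; done March 31, 2015 — 2 days before the window opened.

Step 7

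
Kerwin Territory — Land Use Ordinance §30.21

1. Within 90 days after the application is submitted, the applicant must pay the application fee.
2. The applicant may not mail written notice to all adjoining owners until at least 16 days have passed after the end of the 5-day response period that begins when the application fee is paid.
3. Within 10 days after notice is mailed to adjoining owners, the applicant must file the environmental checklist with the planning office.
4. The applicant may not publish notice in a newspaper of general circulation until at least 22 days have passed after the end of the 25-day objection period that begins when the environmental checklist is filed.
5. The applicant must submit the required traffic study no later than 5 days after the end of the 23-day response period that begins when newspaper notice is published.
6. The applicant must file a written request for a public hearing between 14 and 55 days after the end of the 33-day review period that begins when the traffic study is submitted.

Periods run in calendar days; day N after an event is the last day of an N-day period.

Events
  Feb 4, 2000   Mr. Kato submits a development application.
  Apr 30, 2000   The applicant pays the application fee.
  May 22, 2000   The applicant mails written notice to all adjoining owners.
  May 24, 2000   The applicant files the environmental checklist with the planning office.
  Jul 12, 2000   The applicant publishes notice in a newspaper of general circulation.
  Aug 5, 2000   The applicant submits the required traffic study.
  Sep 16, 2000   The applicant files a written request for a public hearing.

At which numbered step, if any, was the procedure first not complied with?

Step 6

Step 1 — counting 90 days from Feb 4, 2000 (when the application is submitted) gives a deadline of May 4, 2000; completed Apr 30, 2000, before the deadline.
Step 2 — must wait 16 days from May 5, 2000 (end of the 5-day response period, which began when the application fee is paid on Apr 30, 2000), so not before May 21, 2000; May 22, 2000 is on or after that date.
Step 3 — counting 10 days from May 22, 2000 (when notice is mailed to adjoining owners) gives a deadline of Jun 1, 2000; May 24, 2000 is within that limit.
Step 4 — must wait 22 days from Jun 18, 2000 (end of the 25-day objection period, which began when the environmental checklist is filed on May 24, 2000), so not before Jul 10, 2000; Jul 12, 2000 is on or after that date.
Step 5 — counting 5 days from Aug 4, 2000 (end of the 23-day response period, which began when newspaper notice is published on Jul 12, 2000) gives a deadline of Aug 9, 2000; done Aug 5, 2000 — timely.
Step 6 — 14 and 55 days from Sep 7, 2000 (end of the 33-day review period, which began when the traffic study is submitted on Aug 5, 2000) are Sep 21, 2000 and Nov 1, 2000 respectively; Sep 16, 2000 is 5 days too early.
That is the first point of non-compliance.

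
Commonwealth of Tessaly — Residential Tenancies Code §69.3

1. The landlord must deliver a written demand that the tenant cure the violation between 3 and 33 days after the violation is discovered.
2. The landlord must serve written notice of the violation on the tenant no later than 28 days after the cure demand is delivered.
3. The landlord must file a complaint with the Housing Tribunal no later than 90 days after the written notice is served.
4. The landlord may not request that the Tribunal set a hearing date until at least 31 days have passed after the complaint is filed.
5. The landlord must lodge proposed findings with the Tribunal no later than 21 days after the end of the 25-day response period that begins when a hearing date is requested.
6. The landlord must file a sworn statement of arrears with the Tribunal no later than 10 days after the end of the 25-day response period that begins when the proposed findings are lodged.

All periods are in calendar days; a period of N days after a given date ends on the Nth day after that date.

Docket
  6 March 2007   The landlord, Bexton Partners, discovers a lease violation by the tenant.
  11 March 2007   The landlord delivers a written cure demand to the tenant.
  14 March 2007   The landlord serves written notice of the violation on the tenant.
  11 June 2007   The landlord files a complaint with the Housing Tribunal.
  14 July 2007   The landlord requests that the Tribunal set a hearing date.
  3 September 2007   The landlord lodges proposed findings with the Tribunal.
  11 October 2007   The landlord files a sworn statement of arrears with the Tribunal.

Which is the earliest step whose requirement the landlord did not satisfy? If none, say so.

Step 5

Step 1 — 3 and 33 days from 6 March 2007 (when the violation is discovered) are 9 March 2007 and 8 April 2007 respectively; 11 March 2007 falls inside that range.
Step 2 — counting 28 days from 11 March 2007 (when the cure demand is delivered) gives a deadline of 8 April 2007; completed 14 March 2007, before the deadline.
Step 3 — counting 90 days from 14 March 2007 (when the written notice is served) gives a deadline of 12 June 2007; done 11 June 2007 — timely.
Step 4 — must wait 31 days from 11 June 2007 (when the complaint is filed), so not before 12 July 2007; done 14 July 2007 — permitted.
Step 5 — counting 21 days from 8 August 2007 (end of the 25-day response period, which began when a hearing date is requested on 14 July 2007) gives a deadline of 29 August 2007; not done until 3 September 2007, 5 days after the deadline.
The analysis stops there.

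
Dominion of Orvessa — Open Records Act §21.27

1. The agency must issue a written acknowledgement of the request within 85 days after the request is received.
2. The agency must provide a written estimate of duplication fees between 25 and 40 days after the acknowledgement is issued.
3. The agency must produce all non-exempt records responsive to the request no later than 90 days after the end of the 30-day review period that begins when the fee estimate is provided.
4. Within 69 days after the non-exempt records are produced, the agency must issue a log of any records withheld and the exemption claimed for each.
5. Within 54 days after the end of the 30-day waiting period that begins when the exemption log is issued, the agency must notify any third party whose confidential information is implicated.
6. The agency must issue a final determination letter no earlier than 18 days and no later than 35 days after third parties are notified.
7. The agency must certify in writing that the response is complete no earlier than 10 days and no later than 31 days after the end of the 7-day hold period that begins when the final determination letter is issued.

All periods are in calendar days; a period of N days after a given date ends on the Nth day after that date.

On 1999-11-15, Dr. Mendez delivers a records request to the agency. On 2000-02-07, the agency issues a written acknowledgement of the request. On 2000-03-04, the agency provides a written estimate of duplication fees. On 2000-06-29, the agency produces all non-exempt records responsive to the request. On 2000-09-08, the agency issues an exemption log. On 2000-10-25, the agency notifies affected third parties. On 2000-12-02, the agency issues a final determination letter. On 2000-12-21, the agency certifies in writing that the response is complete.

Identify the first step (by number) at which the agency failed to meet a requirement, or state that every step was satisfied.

Step 1: 85 days after 1999-11-15 (when the request is received) is 2000-02-08; 2000-02-07 is within that limit.
Step 2: the window is 25–40 days after 2000-02-07 (when the acknowledgement is issued), so 2000-03-03 through 2000-03-18; 2000-03-04 falls inside that range.
Step 3: 90 days after 2000-04-03 (end of the 30-day review period, which began when the fee estimate is provided on 2000-03-04) is 2000-07-02; done 2000-06-29 — timely.
Step 4: 69 days after 2000-06-29 (when the non-exempt records are produced) is 2000-09-06; done 2000-09-08 — 2 days late.

Step 4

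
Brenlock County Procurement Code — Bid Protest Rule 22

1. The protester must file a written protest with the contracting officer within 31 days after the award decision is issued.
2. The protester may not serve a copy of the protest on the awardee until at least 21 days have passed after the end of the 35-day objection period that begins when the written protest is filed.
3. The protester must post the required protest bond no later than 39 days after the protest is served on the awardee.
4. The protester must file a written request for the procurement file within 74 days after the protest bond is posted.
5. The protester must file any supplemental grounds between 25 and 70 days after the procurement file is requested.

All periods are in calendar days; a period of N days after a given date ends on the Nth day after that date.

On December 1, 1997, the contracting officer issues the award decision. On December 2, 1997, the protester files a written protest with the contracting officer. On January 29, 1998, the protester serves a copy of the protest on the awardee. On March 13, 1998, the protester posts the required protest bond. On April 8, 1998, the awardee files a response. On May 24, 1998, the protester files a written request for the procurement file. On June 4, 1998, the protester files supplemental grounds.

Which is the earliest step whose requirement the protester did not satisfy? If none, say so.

Step 1 — counting 31 days from December 1, 1997 (when the award decision is issued) gives a deadline of January 1, 1998; December 2, 1997 is within that limit.
Step 2 — must wait 21 days from January 6, 1998 (end of the 35-day objection period, which began when the written protest is filed on December 2, 1997), so not before January 27, 1998; done January 29, 1998, after the minimum wait.
Step 3 — counting 39 days from January 29, 1998 (when the protest is served on the awardee) gives a deadline of March 9, 1998; March 13, 1998 misses that deadline by 4 days.
That is the first point of non-compliance.

Step 3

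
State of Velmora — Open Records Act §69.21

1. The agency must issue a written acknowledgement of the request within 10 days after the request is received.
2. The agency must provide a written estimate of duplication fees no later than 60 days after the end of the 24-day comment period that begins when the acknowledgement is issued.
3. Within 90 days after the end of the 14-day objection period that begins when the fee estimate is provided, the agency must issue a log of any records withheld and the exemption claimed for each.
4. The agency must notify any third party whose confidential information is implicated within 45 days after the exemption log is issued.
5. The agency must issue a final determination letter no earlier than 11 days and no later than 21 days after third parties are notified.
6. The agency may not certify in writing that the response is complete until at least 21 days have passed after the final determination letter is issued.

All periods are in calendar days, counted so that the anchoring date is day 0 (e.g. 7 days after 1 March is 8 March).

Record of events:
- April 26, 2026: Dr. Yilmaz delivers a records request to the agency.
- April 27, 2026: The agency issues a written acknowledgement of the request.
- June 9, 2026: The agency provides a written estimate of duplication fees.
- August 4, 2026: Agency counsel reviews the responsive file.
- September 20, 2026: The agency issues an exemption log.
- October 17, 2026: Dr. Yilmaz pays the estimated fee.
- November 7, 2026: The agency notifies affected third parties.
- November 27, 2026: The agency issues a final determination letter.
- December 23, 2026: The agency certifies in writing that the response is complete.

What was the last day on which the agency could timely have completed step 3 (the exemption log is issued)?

September 21, 2026

The fee estimate is provided on June 9, 2026; the 14-day objection period therefore ends June 23, 2026, and step 3 runs from that date. 90 days after June 23, 2026 is September 21, 2026.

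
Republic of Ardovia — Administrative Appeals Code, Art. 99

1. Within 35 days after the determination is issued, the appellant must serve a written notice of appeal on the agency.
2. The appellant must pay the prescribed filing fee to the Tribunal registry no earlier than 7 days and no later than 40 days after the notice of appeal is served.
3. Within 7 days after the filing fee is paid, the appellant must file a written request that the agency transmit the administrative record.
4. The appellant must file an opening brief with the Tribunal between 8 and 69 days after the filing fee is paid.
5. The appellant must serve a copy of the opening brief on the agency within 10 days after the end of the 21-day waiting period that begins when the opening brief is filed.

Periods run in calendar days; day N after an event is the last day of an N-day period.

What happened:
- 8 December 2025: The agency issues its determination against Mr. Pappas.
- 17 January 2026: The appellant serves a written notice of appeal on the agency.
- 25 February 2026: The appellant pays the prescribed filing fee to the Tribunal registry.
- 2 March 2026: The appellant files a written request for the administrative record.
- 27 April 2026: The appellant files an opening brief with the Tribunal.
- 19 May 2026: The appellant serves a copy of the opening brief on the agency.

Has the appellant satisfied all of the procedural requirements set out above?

No

Step 1 — counting 35 days from 8 December 2025 (when the determination is issued) gives a deadline of 12 January 2026; not done until 17 January 2026, 5 days after the deadline.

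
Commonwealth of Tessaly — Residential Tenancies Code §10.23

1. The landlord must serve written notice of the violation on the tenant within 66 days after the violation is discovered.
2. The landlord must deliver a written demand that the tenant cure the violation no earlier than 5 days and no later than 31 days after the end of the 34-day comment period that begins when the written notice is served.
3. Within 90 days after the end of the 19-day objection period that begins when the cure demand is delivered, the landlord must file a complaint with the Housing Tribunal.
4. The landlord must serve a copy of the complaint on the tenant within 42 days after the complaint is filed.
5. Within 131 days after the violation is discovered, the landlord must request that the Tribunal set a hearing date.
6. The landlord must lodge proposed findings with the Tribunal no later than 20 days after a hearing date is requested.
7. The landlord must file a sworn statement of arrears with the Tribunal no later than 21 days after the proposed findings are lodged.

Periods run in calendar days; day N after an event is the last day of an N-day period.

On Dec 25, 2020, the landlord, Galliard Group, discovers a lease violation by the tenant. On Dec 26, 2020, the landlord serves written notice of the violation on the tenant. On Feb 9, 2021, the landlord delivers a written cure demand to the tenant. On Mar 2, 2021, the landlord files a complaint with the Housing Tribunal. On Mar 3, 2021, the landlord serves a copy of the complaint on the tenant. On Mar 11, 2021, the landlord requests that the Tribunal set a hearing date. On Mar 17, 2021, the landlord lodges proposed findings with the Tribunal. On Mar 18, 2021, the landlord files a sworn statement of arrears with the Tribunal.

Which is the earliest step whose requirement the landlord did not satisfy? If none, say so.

None — every step was satisfied

Step 1: 66 days after Dec 25, 2020 (when the violation is discovered) is Mar 1, 2021; completed Dec 26, 2020, before the deadline.
Step 2: the window is 5–31 days after Jan 29, 2021 (end of the 34-day comment period, which began when the written notice is served on Dec 26, 2020), so Feb 3, 2021 through Mar 1, 2021; Feb 9, 2021 falls inside that range.
Step 3: 90 days after Feb 28, 2021 (end of the 19-day objection period, which began when the cure demand is delivered on Feb 9, 2021) is May 29, 2021; completed Mar 2, 2021, before the deadline.
Step 4: 42 days after Mar 2, 2021 (when the complaint is filed) is Apr 13, 2021; completed Mar 3, 2021, before the deadline.
Step 5: 131 days after Dec 25, 2020 (when the violation is discovered) is May 5, 2021; completed Mar 11, 2021, before the deadline.
Step 6: 20 days after Mar 11, 2021 (when a hearing date is requested) is Mar 31, 2021; Mar 17, 2021 is within that limit.
Step 7: 21 days after Mar 17, 2021 (when the proposed findings are lodged) is Apr 7, 2021; completed Mar 18, 2021, before the deadline.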